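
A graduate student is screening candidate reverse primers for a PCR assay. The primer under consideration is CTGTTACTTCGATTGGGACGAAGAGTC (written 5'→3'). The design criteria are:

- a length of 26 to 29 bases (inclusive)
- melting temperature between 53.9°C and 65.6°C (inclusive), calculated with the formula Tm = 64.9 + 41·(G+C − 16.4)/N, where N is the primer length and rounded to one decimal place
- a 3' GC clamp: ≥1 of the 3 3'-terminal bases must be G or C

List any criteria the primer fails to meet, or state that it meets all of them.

Base counts: A=6, T=8, G=8, C=5 (length 27).
length: length 27 ✓
Tm: Tm = 64.9 + 41·(13 − 16.4)/27 = 59.7°C ✓
GC clamp: 3' end GTC has 2 G/C ✓

Meets all criteria.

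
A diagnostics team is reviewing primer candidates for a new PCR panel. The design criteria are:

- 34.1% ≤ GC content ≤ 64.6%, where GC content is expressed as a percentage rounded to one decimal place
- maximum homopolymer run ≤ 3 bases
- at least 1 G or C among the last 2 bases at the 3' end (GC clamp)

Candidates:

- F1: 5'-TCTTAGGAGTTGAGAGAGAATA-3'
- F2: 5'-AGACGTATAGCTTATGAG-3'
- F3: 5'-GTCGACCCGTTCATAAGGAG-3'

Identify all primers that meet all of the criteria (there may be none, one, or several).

F2 and F3.

F1 (22 nt, A=8 T=6 G=7 C=1): GC 8/22 = 36.4% ✓; longest run = 2 ✓; 3' end TA has 0 G/C, need ≥1 ✗ — fails.
F2 (18 nt, A=6 T=5 G=5 C=2): GC 7/18 = 38.9% ✓; longest run = 2 ✓; 3' end AG has 1 G/C ✓ — passes.
F3 (20 nt, A=5 T=4 G=6 C=5): GC 11/20 = 55.0% ✓; longest run = 3 ✓; 3' end AG has 1 G/C ✓ — passes.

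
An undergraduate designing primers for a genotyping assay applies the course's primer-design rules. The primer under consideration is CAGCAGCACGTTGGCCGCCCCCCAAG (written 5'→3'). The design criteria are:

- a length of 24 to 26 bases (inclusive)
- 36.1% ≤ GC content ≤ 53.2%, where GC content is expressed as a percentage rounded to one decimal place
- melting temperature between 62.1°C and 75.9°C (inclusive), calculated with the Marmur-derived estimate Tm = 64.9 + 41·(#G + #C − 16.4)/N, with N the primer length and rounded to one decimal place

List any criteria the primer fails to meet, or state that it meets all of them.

Base counts: A=5, T=2, G=7, C=12 (length 26).
length: length 26 ✓
GC content: GC 19/26 = 73.1%, outside 36.1–53.2% ✗
Tm: Tm = 64.9 + 41·(19 − 16.4)/26 = 69.0°C ✓

Fails: GC content.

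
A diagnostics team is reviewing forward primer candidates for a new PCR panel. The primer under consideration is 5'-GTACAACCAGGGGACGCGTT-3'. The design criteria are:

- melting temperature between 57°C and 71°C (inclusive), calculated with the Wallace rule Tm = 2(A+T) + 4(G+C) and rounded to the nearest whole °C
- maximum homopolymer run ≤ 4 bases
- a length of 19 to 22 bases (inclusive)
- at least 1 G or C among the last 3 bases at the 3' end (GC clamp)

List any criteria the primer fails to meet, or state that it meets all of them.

Base counts: A=5, T=3, G=7, C=5 (length 20).
Tm: Tm = 2·8 + 4·12 = 64°C ✓
homopolymer run: longest run = 4 ✓
length: length 20 ✓
GC clamp: 3' end GTT has 1 G/C ✓

Meets all criteria.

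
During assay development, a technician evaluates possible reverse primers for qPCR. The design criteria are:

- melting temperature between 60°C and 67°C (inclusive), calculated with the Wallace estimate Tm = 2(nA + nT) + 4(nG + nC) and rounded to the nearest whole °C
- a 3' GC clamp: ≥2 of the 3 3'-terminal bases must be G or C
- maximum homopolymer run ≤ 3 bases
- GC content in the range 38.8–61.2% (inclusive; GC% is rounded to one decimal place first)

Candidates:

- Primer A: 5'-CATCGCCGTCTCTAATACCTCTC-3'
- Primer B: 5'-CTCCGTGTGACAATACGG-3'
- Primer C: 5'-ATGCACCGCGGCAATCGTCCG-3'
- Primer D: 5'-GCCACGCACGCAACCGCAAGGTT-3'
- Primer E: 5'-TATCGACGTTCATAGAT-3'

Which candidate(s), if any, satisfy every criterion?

None of the candidates satisfy all criteria.

Primer A (23 nt, A=4 T=7 G=2 C=10): Tm = 2·11 + 4·12 = 70°C, outside 60–67°C ✗; 3' end CTC has 2 G/C ✓; longest run = 2 ✓; GC 12/23 = 52.2% ✓ — fails.
Primer B (18 nt, A=4 T=4 G=5 C=5): Tm = 2·8 + 4·10 = 56°C, outside 60–67°C ✗; 3' end CGG has 3 G/C ✓; longest run = 2 ✓; GC 10/18 = 55.6% ✓ — fails.
Primer C (21 nt, A=4 T=3 G=6 C=8): Tm = 2·7 + 4·14 = 70°C, outside 60–67°C ✗; 3' end CCG has 3 G/C ✓; longest run = 2 ✓; GC 14/21 = 66.7%, outside 38.8–61.2% ✗ — fails.
Primer D (23 nt, A=6 T=2 G=6 C=9): Tm = 2·8 + 4·15 = 76°C, outside 60–67°C ✗; 3' end GTT has 1 G/C, need ≥2 ✗; longest run = 2 ✓; GC 15/23 = 65.2%, outside 38.8–61.2% ✗ — fails.
Primer E (17 nt, A=5 T=6 G=3 C=3): Tm = 2·11 + 4·6 = 46°C, outside 60–67°C ✗; 3' end GAT has 1 G/C, need ≥2 ✗; longest run = 2 ✓; GC 6/17 = 35.3%, outside 38.8–61.2% ✗ — fails.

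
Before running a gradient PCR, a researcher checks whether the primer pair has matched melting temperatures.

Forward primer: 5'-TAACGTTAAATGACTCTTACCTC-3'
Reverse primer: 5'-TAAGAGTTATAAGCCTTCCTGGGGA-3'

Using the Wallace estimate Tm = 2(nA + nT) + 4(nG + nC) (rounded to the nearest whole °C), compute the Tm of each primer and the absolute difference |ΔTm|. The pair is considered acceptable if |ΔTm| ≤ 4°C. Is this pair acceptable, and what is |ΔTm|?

Forward: A=7 T=8 G=2 C=6 → Tm = 2·15 + 4·8 = 62°C.
Reverse: A=7 T=7 G=7 C=4 → Tm = 2·14 + 4·11 = 72°C.
|ΔTm| = |62 − 72| = 10°C, > 4°C.

|ΔTm| = 10°C; the pair is not acceptable.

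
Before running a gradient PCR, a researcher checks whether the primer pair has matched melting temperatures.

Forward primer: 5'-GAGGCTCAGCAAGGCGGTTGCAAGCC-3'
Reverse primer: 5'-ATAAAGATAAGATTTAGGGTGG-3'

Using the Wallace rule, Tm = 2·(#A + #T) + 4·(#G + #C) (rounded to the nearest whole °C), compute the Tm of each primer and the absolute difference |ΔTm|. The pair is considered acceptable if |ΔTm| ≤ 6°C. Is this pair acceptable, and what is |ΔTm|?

|ΔTm| = 28°C; the pair is not acceptable.

Forward: A=6 T=3 G=10 C=7 → Tm = 2·9 + 4·17 = 86°C.
Reverse: A=9 T=6 G=7 C=0 → Tm = 2·15 + 4·7 = 58°C.
|ΔTm| = |86 − 58| = 28°C, > 6°C.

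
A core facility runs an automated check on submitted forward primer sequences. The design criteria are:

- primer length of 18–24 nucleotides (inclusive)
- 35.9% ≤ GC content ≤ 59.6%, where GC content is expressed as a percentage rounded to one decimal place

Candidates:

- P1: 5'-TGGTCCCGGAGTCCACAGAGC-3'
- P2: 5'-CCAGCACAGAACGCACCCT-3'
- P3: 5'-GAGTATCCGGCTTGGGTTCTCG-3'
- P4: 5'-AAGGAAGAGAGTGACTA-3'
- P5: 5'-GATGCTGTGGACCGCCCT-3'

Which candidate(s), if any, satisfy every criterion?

P1 (21 nt, A=4 T=3 G=7 C=7): length 21 ✓; GC 14/21 = 66.7%, outside 35.9–59.6% ✗ — fails.
P2 (19 nt, A=6 T=1 G=3 C=9): length 19 ✓; GC 12/19 = 63.2%, outside 35.9–59.6% ✗ — fails.
P3 (22 nt, A=2 T=7 G=8 C=5): length 22 ✓; GC 13/22 = 59.1% ✓ — passes.
P4 (17 nt, A=8 T=2 G=6 C=1): length 17, outside 18–24 ✗; GC 7/17 = 41.2% ✓ — fails.
P5 (18 nt, A=2 T=4 G=6 C=6): length 18 ✓; GC 12/18 = 66.7%, outside 35.9–59.6% ✗ — fails.

P3 only.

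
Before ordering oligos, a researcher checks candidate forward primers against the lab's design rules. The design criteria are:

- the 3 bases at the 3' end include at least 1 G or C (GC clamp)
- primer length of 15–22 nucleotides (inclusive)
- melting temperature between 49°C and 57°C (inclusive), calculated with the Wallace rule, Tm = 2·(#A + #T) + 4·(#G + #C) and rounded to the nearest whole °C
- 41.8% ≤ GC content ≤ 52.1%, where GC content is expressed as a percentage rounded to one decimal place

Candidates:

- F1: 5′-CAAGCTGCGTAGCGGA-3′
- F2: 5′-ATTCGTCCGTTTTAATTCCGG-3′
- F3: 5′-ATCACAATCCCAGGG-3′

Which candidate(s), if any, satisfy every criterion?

F1 (16 nt, A=4 T=2 G=6 C=4): 3' end GGA has 2 G/C ✓; length 16 ✓; Tm = 2·6 + 4·10 = 52°C ✓; GC 10/16 = 62.5%, outside 41.8–52.1% ✗ — fails.
F2 (21 nt, A=3 T=9 G=4 C=5): 3' end CGG has 3 G/C ✓; length 21 ✓; Tm = 2·12 + 4·9 = 60°C, outside 49–57°C ✗; GC 9/21 = 42.9% ✓ — fails.
F3 (15 nt, A=5 T=2 G=3 C=5): 3' end GGG has 3 G/C ✓; length 15 ✓; Tm = 2·7 + 4·8 = 46°C, outside 49–57°C ✗; GC 8/15 = 53.3%, outside 41.8–52.1% ✗ — fails.

None of the candidates satisfy all criteria.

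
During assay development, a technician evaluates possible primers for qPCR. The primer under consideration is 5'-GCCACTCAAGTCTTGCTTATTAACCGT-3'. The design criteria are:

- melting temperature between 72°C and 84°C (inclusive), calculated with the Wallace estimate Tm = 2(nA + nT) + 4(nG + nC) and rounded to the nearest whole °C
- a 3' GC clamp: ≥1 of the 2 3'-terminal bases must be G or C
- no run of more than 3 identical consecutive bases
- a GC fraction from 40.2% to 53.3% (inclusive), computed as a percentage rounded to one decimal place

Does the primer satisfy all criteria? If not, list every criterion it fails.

Meets all criteria.

Base counts: A=6, T=9, G=4, C=8 (length 27).
Tm: Tm = 2·15 + 4·12 = 78°C ✓
GC clamp: 3' end GT has 1 G/C ✓
homopolymer run: longest run = 2 ✓
GC content: GC 12/27 = 44.4% ✓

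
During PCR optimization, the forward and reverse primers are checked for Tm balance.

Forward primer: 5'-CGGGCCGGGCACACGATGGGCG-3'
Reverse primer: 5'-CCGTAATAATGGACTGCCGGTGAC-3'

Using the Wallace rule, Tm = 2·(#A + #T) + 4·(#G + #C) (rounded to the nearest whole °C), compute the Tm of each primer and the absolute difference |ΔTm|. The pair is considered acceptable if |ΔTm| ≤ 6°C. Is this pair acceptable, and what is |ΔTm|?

|ΔTm| = 6°C; the pair is acceptable.

Forward: A=3 T=1 G=11 C=7 → Tm = 2·4 + 4·18 = 80°C.
Reverse: A=6 T=5 G=7 C=6 → Tm = 2·11 + 4·13 = 74°C.
|ΔTm| = |80 − 74| = 6°C, ≤ 6°C.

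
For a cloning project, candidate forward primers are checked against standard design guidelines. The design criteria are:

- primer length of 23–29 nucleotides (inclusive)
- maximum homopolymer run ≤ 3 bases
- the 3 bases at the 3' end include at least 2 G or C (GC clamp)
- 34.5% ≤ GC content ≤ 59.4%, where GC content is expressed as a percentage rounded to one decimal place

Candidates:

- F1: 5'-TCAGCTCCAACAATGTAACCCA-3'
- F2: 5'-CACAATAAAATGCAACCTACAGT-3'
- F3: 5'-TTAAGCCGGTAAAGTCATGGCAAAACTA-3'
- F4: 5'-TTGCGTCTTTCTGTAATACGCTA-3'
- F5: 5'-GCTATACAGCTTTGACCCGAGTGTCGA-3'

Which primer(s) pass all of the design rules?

F5 only.

F1 (22 nt, A=8 T=4 G=2 C=8): length 22, outside 23–29 ✗; longest run = 3 ✓; 3' end CCA has 2 G/C ✓; GC 10/22 = 45.5% ✓ — fails.
F2 (23 nt, A=11 T=4 G=2 C=6): length 23 ✓; longest run = 4, exceeds 3 ✗; 3' end AGT has 1 G/C, need ≥2 ✗; GC 8/23 = 34.8% ✓ — fails.
F3 (28 nt, A=11 T=6 G=6 C=5): length 28 ✓; longest run = 4, exceeds 3 ✗; 3' end CTA has 1 G/C, need ≥2 ✗; GC 11/28 = 39.3% ✓ — fails.
F4 (23 nt, A=4 T=10 G=4 C=5): length 23 ✓; longest run = 3 ✓; 3' end CTA has 1 G/C, need ≥2 ✗; GC 9/23 = 39.1% ✓ — fails.
F5 (27 nt, A=6 T=7 G=7 C=7): length 27 ✓; longest run = 3 ✓; 3' end CGA has 2 G/C ✓; GC 14/27 = 51.9% ✓ — passes.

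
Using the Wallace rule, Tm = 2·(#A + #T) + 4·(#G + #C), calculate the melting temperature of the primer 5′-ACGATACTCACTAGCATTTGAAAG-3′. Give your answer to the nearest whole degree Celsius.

66°C

Base counts: A=9, T=6, G=4, C=5 (length 24).
Tm = 2·(9+6) + 4·(4+5) = 2·15 + 4·9 = 30 + 36 = 66°C.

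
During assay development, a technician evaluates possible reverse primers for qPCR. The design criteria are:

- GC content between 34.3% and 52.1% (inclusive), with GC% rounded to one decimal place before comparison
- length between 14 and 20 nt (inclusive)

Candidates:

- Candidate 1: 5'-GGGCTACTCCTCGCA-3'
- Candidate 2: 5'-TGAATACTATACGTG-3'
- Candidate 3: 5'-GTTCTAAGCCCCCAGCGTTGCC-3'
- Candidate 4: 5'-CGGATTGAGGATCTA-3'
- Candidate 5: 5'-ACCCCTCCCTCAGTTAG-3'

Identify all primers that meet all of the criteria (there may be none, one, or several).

Candidate 1 (15 nt, A=2 T=3 G=4 C=6): GC 10/15 = 66.7%, outside 34.3–52.1% ✗; length 15 ✓ — fails.
Candidate 2 (15 nt, A=5 T=5 G=3 C=2): GC 5/15 = 33.3%, outside 34.3–52.1% ✗; length 15 ✓ — fails.
Candidate 3 (22 nt, A=3 T=5 G=5 C=9): GC 14/22 = 63.6%, outside 34.3–52.1% ✗; length 22, outside 14–20 ✗ — fails.
Candidate 4 (15 nt, A=4 T=4 G=5 C=2): GC 7/15 = 46.7% ✓; length 15 ✓ — passes.
Candidate 5 (17 nt, A=3 T=4 G=2 C=8): GC 10/17 = 58.8%, outside 34.3–52.1% ✗; length 17 ✓ — fails.

Candidate 4 only.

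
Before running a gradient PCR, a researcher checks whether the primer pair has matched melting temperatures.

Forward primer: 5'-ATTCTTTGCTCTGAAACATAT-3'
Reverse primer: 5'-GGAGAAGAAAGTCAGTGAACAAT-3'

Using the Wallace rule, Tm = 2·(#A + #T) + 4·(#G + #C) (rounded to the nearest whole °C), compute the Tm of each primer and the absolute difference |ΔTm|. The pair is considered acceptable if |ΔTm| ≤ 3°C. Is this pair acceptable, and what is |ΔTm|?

Forward: A=6 T=9 G=2 C=4 → Tm = 2·15 + 4·6 = 54°C.
Reverse: A=11 T=3 G=7 C=2 → Tm = 2·14 + 4·9 = 64°C.
|ΔTm| = |54 − 64| = 10°C, > 3°C.

|ΔTm| = 10°C; the pair is not acceptable.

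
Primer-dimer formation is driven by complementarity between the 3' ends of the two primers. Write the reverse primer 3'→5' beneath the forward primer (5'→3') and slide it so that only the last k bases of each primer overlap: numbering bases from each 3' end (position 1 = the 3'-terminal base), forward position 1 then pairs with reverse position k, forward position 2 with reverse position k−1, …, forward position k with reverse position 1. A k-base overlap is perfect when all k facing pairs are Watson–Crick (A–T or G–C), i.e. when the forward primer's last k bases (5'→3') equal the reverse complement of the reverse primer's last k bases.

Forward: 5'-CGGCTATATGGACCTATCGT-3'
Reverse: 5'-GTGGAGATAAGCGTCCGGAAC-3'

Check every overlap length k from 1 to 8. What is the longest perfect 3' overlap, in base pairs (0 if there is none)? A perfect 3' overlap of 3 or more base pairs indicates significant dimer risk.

Last 8 bases (5'→3') — forward …CCTATCGT, reverse …TCCGGAAC.
Reverse complement of the reverse primer's last 8 bases: GTTCCGGA; its first k bases are the reverse complement of the reverse primer's last k bases, so a perfect k-base overlap needs the forward primer's last k bases to equal them.
Comparing (forward last k vs required): k=1: T vs G ✗; k=2: GT vs GT ✓; k=3: CGT vs GTT ✗; k=4: TCGT vs GTTC ✗; k=5: ATCGT vs GTTCC ✗; k=6: TATCGT vs GTTCCG ✗; k=7: CTATCGT vs GTTCCGG ✗; k=8: CCTATCGT vs GTTCCGGA ✗.
Only k = 2 is perfect, so the longest perfect 3' overlap is 2.

Longest perfect overlap: 2 complementary base pairs; below the dimer-risk threshold (threshold 3).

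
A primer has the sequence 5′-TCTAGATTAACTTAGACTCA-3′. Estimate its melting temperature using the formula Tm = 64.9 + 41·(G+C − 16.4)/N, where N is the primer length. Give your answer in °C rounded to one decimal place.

Base counts: A=7, T=7, G=2, C=4; G+C = 6, N = 20.
Tm = 64.9 + 41·(6 − 16.4)/20 = 64.9 + -426.40/20 = 43.6°C.

43.6°C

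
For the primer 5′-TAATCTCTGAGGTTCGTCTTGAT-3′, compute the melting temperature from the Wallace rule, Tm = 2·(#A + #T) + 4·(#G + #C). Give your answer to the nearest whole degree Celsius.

64°C

Base counts: A=4, T=10, G=5, C=4 (length 23).
Tm = 2·(4+10) + 4·(5+4) = 2·14 + 4·9 = 28 + 36 = 64°C.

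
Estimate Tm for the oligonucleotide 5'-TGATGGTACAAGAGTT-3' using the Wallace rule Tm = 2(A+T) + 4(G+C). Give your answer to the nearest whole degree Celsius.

44°C

Base counts: A=5, T=5, G=5, C=1 (length 16).
Tm = 2·(5+5) + 4·(5+1) = 2·10 + 4·6 = 20 + 24 = 44°C.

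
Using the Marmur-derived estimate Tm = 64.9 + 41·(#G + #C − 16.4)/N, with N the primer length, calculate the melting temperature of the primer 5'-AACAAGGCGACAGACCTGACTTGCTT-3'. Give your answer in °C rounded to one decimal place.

Base counts: A=8, T=5, G=6, C=7; G+C = 13, N = 26.
Tm = 64.9 + 41·(13 − 16.4)/26 = 64.9 + -139.40/26 = 59.5°C.

59.5°C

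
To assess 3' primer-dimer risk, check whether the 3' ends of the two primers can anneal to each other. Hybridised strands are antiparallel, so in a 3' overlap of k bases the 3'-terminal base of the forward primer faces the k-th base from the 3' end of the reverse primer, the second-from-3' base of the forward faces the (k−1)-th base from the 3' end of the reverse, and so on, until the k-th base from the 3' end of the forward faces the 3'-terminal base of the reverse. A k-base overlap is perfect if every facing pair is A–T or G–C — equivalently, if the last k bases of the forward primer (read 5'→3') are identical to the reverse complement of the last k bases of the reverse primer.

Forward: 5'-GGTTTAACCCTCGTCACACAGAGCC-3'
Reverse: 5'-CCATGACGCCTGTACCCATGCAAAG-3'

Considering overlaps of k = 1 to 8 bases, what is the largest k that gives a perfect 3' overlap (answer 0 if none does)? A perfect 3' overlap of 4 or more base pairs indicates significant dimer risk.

Longest perfect overlap: 1 complementary base pair; below the dimer-risk threshold (threshold 4).

Last 8 bases (5'→3') — forward …ACAGAGCC, reverse …ATGCAAAG.
Reverse complement of the reverse primer's last 8 bases: CTTTGCAT; its first k bases are the reverse complement of the reverse primer's last k bases, so a perfect k-base overlap needs the forward primer's last k bases to equal them.
Comparing (forward last k vs required): k=1: C vs C ✓; k=2: CC vs CT ✗; k=3: GCC vs CTT ✗; k=4: AGCC vs CTTT ✗; k=5: GAGCC vs CTTTG ✗; k=6: AGAGCC vs CTTTGC ✗; k=7: CAGAGCC vs CTTTGCA ✗; k=8: ACAGAGCC vs CTTTGCAT ✗.
Only k = 1 is perfect, so the longest perfect 3' overlap is 1.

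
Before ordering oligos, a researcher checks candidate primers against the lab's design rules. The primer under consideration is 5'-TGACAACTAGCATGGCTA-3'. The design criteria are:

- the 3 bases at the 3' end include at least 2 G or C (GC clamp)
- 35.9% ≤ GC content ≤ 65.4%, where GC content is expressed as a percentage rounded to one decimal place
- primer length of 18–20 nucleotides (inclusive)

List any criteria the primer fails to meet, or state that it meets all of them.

Base counts: A=6, T=4, G=4, C=4 (length 18).
GC clamp: 3' end CTA has 1 G/C, need ≥2 ✗
GC content: GC 8/18 = 44.4% ✓
length: length 18 ✓

Fails: GC clamp.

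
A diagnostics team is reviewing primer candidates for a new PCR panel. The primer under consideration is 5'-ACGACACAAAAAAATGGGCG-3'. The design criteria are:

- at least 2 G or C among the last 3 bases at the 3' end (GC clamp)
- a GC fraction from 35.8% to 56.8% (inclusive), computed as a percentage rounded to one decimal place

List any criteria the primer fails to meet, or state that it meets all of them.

Meets all criteria.

Base counts: A=10, T=1, G=5, C=4 (length 20).
GC clamp: 3' end GCG has 3 G/C ✓
GC content: GC 9/20 = 45.0% ✓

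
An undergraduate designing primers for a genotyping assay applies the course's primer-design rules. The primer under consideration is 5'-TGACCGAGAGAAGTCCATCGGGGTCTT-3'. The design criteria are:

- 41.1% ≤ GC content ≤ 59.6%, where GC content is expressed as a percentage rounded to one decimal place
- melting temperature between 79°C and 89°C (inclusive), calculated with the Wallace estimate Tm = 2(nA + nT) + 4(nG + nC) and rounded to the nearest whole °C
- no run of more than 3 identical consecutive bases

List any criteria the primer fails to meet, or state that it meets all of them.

Fails: homopolymer run.

Base counts: A=6, T=6, G=9, C=6 (length 27).
GC content: GC 15/27 = 55.6% ✓
Tm: Tm = 2·12 + 4·15 = 84°C ✓
homopolymer run: longest run = 4, exceeds 3 ✗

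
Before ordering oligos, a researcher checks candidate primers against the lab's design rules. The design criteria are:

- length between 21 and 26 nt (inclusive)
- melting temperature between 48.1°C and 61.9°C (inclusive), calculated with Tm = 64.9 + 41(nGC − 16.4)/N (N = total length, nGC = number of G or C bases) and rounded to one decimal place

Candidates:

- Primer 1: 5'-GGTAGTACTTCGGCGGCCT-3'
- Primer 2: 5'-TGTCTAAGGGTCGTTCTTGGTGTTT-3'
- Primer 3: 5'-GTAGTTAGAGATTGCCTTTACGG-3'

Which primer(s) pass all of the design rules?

Primer 1 (19 nt, A=2 T=5 G=7 C=5): length 19, outside 21–26 ✗; Tm = 64.9 + 41·(12 − 16.4)/19 = 55.4°C ✓ — fails.
Primer 2 (25 nt, A=2 T=12 G=8 C=3): length 25 ✓; Tm = 64.9 + 41·(11 − 16.4)/25 = 56.0°C ✓ — passes.
Primer 3 (23 nt, A=5 T=8 G=7 C=3): length 23 ✓; Tm = 64.9 + 41·(10 − 16.4)/23 = 53.5°C ✓ — passes.

Primer 2 and Primer 3.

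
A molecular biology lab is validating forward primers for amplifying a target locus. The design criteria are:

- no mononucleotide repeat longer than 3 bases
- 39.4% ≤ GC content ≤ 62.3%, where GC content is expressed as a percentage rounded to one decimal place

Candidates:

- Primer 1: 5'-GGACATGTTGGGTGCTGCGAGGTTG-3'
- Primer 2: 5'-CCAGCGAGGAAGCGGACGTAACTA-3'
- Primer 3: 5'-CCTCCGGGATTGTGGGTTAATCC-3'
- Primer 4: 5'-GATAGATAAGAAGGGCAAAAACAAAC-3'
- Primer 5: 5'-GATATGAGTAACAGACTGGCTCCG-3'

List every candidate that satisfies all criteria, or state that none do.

Primer 1 (25 nt, A=3 T=7 G=12 C=3): longest run = 3 ✓; GC 15/25 = 60.0% ✓ — passes.
Primer 2 (24 nt, A=8 T=2 G=8 C=6): longest run = 2 ✓; GC 14/24 = 58.3% ✓ — passes.
Primer 3 (23 nt, A=3 T=7 G=7 C=6): longest run = 3 ✓; GC 13/23 = 56.5% ✓ — passes.
Primer 4 (26 nt, A=15 T=2 G=6 C=3): longest run = 5, exceeds 3 ✗; GC 9/26 = 34.6%, outside 39.4–62.3% ✗ — fails.
Primer 5 (24 nt, A=7 T=5 G=7 C=5): longest run = 2 ✓; GC 12/24 = 50.0% ✓ — passes.

Primer 1, Primer 2, Primer 3 and Primer 5.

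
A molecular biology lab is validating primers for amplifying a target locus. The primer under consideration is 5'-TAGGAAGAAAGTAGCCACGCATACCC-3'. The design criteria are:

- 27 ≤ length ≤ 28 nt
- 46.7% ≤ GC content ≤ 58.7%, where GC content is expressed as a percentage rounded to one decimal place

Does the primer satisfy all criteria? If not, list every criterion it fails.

Base counts: A=10, T=3, G=6, C=7 (length 26).
length: length 26, outside 27–28 ✗
GC content: GC 13/26 = 50.0% ✓

Fails: length.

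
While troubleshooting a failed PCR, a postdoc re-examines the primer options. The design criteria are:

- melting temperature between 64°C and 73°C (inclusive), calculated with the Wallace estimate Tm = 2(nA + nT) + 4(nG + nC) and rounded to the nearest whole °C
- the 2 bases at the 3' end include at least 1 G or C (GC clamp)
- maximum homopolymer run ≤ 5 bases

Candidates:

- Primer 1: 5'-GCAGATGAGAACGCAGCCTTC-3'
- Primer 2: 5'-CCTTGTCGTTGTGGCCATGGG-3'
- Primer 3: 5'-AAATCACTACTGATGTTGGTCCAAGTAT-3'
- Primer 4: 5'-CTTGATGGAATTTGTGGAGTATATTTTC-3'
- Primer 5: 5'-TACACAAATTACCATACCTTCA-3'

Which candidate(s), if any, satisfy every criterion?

Primer 1 and Primer 2.

Primer 1 (21 nt, A=6 T=3 G=6 C=6): Tm = 2·9 + 4·12 = 66°C ✓; 3' end TC has 1 G/C ✓; longest run = 2 ✓ — passes.
Primer 2 (21 nt, A=1 T=7 G=8 C=5): Tm = 2·8 + 4·13 = 68°C ✓; 3' end GG has 2 G/C ✓; longest run = 3 ✓ — passes.
Primer 3 (28 nt, A=9 T=9 G=5 C=5): Tm = 2·18 + 4·10 = 76°C, outside 64–73°C ✗; 3' end AT has 0 G/C, need ≥1 ✗; longest run = 3 ✓ — fails.
Primer 4 (28 nt, A=6 T=13 G=7 C=2): Tm = 2·19 + 4·9 = 74°C, outside 64–73°C ✗; 3' end TC has 1 G/C ✓; longest run = 4 ✓ — fails.
Primer 5 (22 nt, A=9 T=6 G=0 C=7): Tm = 2·15 + 4·7 = 58°C, outside 64–73°C ✗; 3' end CA has 1 G/C ✓; longest run = 3 ✓ — fails.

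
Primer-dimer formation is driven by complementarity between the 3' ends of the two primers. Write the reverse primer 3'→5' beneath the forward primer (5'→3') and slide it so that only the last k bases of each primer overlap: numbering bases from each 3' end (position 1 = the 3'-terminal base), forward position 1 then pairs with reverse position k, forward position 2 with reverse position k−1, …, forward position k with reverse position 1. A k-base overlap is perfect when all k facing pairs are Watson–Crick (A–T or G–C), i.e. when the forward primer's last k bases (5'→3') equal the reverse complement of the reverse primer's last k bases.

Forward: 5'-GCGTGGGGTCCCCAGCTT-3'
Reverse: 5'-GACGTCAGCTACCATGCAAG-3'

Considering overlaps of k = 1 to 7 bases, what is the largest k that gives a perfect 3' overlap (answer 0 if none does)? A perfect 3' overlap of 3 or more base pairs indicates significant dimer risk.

Last 7 bases (5'→3') — forward …CCAGCTT, reverse …ATGCAAG.
Reverse complement of the reverse primer's last 7 bases: CTTGCAT; its first k bases are the reverse complement of the reverse primer's last k bases, so a perfect k-base overlap needs the forward primer's last k bases to equal them.
Comparing (forward last k vs required): k=1: T vs C ✗; k=2: TT vs CT ✗; k=3: CTT vs CTT ✓; k=4: GCTT vs CTTG ✗; k=5: AGCTT vs CTTGC ✗; k=6: CAGCTT vs CTTGCA ✗; k=7: CCAGCTT vs CTTGCAT ✗.
Only k = 3 is perfect, so the longest perfect 3' overlap is 3.

Longest perfect overlap: 3 complementary base pairs; significant dimer risk (threshold 3).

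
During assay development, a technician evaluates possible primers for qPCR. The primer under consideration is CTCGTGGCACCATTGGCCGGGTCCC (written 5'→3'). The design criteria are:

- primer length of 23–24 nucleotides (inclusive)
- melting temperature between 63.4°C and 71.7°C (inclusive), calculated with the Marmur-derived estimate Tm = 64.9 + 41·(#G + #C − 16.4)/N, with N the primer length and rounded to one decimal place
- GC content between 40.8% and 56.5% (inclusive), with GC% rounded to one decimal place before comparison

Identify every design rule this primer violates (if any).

Fails: length, GC content.

Base counts: A=2, T=5, G=8, C=10 (length 25).
length: length 25, outside 23–24 ✗
Tm: Tm = 64.9 + 41·(18 − 16.4)/25 = 67.5°C ✓
GC content: GC 18/25 = 72.0%, outside 40.8–56.5% ✗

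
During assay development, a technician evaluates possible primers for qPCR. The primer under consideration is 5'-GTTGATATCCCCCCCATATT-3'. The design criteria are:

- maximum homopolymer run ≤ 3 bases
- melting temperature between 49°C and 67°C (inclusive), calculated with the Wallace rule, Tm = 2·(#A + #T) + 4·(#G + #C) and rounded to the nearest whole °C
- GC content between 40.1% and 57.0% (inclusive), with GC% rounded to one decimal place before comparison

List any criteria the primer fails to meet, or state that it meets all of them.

Fails: homopolymer run.

Base counts: A=4, T=7, G=2, C=7 (length 20).
homopolymer run: longest run = 7, exceeds 3 ✗
Tm: Tm = 2·11 + 4·9 = 58°C ✓
GC content: GC 9/20 = 45.0% ✓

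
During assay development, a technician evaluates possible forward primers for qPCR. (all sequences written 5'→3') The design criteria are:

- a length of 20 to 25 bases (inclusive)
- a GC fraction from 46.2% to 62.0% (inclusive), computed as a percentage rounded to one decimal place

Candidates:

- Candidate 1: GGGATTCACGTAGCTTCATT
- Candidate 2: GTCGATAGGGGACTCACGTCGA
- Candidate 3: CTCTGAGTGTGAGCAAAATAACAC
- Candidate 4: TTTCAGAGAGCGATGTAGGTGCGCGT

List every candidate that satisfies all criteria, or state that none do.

Candidate 2 only.

Candidate 1 (20 nt, A=4 T=7 G=5 C=4): length 20 ✓; GC 9/20 = 45.0%, outside 46.2–62.0% ✗ — fails.
Candidate 2 (22 nt, A=5 T=4 G=8 C=5): length 22 ✓; GC 13/22 = 59.1% ✓ — passes.
Candidate 3 (24 nt, A=9 T=5 G=5 C=5): length 24 ✓; GC 10/24 = 41.7%, outside 46.2–62.0% ✗ — fails.
Candidate 4 (26 nt, A=5 T=7 G=10 C=4): length 26, outside 20–25 ✗; GC 14/26 = 53.8% ✓ — fails.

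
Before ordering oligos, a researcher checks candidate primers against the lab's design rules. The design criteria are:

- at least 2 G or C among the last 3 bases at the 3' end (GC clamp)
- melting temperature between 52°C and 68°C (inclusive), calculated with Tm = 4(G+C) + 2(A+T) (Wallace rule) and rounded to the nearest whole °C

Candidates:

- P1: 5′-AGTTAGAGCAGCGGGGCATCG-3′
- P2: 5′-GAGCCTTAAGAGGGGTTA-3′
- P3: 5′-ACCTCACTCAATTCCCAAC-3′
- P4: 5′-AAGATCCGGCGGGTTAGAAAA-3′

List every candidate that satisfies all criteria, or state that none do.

P1 only.

P1 (21 nt, A=5 T=3 G=9 C=4): 3' end TCG has 2 G/C ✓; Tm = 2·8 + 4·13 = 68°C ✓ — passes.
P2 (18 nt, A=5 T=4 G=7 C=2): 3' end TTA has 0 G/C, need ≥2 ✗; Tm = 2·9 + 4·9 = 54°C ✓ — fails.
P3 (19 nt, A=6 T=4 G=0 C=9): 3' end AAC has 1 G/C, need ≥2 ✗; Tm = 2·10 + 4·9 = 56°C ✓ — fails.
P4 (21 nt, A=8 T=3 G=7 C=3): 3' end AAA has 0 G/C, need ≥2 ✗; Tm = 2·11 + 4·10 = 62°C ✓ — fails.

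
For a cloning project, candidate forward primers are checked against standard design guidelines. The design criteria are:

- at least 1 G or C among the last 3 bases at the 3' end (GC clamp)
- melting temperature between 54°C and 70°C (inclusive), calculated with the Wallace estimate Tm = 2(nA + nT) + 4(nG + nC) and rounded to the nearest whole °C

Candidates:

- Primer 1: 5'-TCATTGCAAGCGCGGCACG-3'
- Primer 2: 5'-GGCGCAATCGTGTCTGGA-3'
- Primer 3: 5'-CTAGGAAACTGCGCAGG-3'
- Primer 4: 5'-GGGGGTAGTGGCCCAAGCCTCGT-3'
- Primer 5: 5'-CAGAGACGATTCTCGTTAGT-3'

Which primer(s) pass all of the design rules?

Primer 1, Primer 2, Primer 3 and Primer 5.

Primer 1 (19 nt, A=4 T=3 G=6 C=6): 3' end ACG has 2 G/C ✓; Tm = 2·7 + 4·12 = 62°C ✓ — passes.
Primer 2 (18 nt, A=3 T=4 G=7 C=4): 3' end GGA has 2 G/C ✓; Tm = 2·7 + 4·11 = 58°C ✓ — passes.
Primer 3 (17 nt, A=5 T=2 G=6 C=4): 3' end AGG has 2 G/C ✓; Tm = 2·7 + 4·10 = 54°C ✓ — passes.
Primer 4 (23 nt, A=3 T=4 G=10 C=6): 3' end CGT has 2 G/C ✓; Tm = 2·7 + 4·16 = 78°C, outside 54–70°C ✗ — fails.
Primer 5 (20 nt, A=5 T=6 G=5 C=4): 3' end AGT has 1 G/C ✓; Tm = 2·11 + 4·9 = 58°C ✓ — passes.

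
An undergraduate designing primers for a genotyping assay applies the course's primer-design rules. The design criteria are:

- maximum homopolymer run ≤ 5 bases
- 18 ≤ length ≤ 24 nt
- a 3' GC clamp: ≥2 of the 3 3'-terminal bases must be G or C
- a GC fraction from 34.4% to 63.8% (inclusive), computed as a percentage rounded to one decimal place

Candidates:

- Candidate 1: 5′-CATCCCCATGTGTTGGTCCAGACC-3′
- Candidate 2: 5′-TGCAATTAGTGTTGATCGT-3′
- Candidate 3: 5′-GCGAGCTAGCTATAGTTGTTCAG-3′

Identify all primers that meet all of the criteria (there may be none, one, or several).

Candidate 1, Candidate 2 and Candidate 3.

Candidate 1 (24 nt, A=4 T=6 G=5 C=9): longest run = 4 ✓; length 24 ✓; 3' end ACC has 2 G/C ✓; GC 14/24 = 58.3% ✓ — passes.
Candidate 2 (19 nt, A=4 T=8 G=5 C=2): longest run = 2 ✓; length 19 ✓; 3' end CGT has 2 G/C ✓; GC 7/19 = 36.8% ✓ — passes.
Candidate 3 (23 nt, A=5 T=7 G=7 C=4): longest run = 2 ✓; length 23 ✓; 3' end CAG has 2 G/C ✓; GC 11/23 = 47.8% ✓ — passes.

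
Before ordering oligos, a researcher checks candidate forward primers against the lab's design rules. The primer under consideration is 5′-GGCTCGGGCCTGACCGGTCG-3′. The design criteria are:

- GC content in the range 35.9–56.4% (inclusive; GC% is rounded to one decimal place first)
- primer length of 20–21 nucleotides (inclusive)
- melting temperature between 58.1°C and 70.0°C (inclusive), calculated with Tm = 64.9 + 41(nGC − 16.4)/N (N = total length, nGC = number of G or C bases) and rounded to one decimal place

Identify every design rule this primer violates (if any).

Fails: GC content.

Base counts: A=1, T=3, G=9, C=7 (length 20).
GC content: GC 16/20 = 80.0%, outside 35.9–56.4% ✗
length: length 20 ✓
Tm: Tm = 64.9 + 41·(16 − 16.4)/20 = 64.1°C ✓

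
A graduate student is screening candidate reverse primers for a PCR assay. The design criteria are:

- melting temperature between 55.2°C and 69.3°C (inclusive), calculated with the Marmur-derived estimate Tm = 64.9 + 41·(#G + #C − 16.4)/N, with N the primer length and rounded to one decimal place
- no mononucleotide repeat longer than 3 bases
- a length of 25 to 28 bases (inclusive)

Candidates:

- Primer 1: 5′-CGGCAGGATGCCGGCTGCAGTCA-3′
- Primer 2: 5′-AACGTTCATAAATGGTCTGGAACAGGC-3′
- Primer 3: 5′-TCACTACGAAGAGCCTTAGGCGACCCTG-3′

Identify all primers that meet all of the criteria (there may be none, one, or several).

Primer 1 (23 nt, A=4 T=3 G=9 C=7): Tm = 64.9 + 41·(16 − 16.4)/23 = 64.2°C ✓; longest run = 2 ✓; length 23, outside 25–28 ✗ — fails.
Primer 2 (27 nt, A=9 T=6 G=7 C=5): Tm = 64.9 + 41·(12 − 16.4)/27 = 58.2°C ✓; longest run = 3 ✓; length 27 ✓ — passes.
Primer 3 (28 nt, A=7 T=5 G=7 C=9): Tm = 64.9 + 41·(16 − 16.4)/28 = 64.3°C ✓; longest run = 3 ✓; length 28 ✓ — passes.

Primer 2 and Primer 3.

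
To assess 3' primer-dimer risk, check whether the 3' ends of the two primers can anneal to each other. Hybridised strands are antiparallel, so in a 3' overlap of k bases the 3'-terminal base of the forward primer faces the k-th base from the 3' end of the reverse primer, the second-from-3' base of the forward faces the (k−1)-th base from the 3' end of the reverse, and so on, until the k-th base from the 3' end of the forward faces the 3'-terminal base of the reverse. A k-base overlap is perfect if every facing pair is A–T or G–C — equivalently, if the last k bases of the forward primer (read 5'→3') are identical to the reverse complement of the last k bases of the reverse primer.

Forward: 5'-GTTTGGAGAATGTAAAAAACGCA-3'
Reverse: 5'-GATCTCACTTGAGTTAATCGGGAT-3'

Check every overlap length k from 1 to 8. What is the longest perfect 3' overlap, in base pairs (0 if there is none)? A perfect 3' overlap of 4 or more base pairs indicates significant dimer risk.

Longest perfect overlap: 1 complementary base pair; below the dimer-risk threshold (threshold 4).

Last 8 bases (5'→3') — forward …AAAACGCA, reverse …ATCGGGAT.
Reverse complement of the reverse primer's last 8 bases: ATCCCGAT; its first k bases are the reverse complement of the reverse primer's last k bases, so a perfect k-base overlap needs the forward primer's last k bases to equal them.
Comparing (forward last k vs required): k=1: A vs A ✓; k=2: CA vs AT ✗; k=3: GCA vs ATC ✗; k=4: CGCA vs ATCC ✗; k=5: ACGCA vs ATCCC ✗; k=6: AACGCA vs ATCCCG ✗; k=7: AAACGCA vs ATCCCGA ✗; k=8: AAAACGCA vs ATCCCGAT ✗.
Only k = 1 is perfect, so the longest perfect 3' overlap is 1.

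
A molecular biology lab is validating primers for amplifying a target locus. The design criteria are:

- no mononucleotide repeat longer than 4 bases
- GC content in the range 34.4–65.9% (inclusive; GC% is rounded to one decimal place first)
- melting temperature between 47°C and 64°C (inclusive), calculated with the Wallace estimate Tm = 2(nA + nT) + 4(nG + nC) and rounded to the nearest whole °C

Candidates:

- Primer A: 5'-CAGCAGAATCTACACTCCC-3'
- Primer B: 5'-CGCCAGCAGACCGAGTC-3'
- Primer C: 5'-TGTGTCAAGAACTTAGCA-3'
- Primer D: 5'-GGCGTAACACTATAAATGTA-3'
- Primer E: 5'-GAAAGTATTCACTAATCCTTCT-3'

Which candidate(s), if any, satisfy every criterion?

Primer A (19 nt, A=6 T=3 G=2 C=8): longest run = 3 ✓; GC 10/19 = 52.6% ✓; Tm = 2·9 + 4·10 = 58°C ✓ — passes.
Primer B (17 nt, A=4 T=1 G=5 C=7): longest run = 2 ✓; GC 12/17 = 70.6%, outside 34.4–65.9% ✗; Tm = 2·5 + 4·12 = 58°C ✓ — fails.
Primer C (18 nt, A=6 T=5 G=4 C=3): longest run = 2 ✓; GC 7/18 = 38.9% ✓; Tm = 2·11 + 4·7 = 50°C ✓ — passes.
Primer D (20 nt, A=8 T=5 G=4 C=3): longest run = 3 ✓; GC 7/20 = 35.0% ✓; Tm = 2·13 + 4·7 = 54°C ✓ — passes.
Primer E (22 nt, A=7 T=8 G=2 C=5): longest run = 3 ✓; GC 7/22 = 31.8%, outside 34.4–65.9% ✗; Tm = 2·15 + 4·7 = 58°C ✓ — fails.

Primer A, Primer C and Primer D.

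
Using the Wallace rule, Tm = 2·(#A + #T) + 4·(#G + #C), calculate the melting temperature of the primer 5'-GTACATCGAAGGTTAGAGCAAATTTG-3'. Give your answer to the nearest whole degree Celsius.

72°C

Base counts: A=9, T=7, G=7, C=3 (length 26).
Tm = 2·(9+7) + 4·(7+3) = 2·16 + 4·10 = 32 + 40 = 72°C.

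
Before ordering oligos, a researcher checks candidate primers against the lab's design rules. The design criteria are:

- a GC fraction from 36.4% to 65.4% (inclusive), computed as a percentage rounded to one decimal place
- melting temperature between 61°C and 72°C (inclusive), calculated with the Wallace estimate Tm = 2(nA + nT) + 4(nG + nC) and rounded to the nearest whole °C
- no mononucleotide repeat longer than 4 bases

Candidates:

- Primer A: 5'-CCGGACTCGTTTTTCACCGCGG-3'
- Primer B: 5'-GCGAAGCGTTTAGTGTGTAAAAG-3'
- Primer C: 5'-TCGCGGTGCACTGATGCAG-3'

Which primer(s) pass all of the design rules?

Primer A (22 nt, A=2 T=6 G=6 C=8): GC 14/22 = 63.6% ✓; Tm = 2·8 + 4·14 = 72°C ✓; longest run = 5, exceeds 4 ✗ — fails.
Primer B (23 nt, A=7 T=6 G=8 C=2): GC 10/23 = 43.5% ✓; Tm = 2·13 + 4·10 = 66°C ✓; longest run = 4 ✓ — passes.
Primer C (19 nt, A=3 T=4 G=7 C=5): GC 12/19 = 63.2% ✓; Tm = 2·7 + 4·12 = 62°C ✓; longest run = 2 ✓ — passes.

Primer B and Primer C.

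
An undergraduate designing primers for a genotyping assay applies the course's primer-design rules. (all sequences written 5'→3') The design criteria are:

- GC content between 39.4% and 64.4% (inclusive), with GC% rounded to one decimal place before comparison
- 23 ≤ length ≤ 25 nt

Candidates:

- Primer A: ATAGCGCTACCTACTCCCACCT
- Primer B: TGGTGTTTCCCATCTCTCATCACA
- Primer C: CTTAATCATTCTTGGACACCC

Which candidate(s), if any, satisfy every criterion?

Primer B only.

Primer A (22 nt, A=5 T=5 G=2 C=10): GC 12/22 = 54.5% ✓; length 22, outside 23–25 ✗ — fails.
Primer B (24 nt, A=4 T=9 G=3 C=8): GC 11/24 = 45.8% ✓; length 24 ✓ — passes.
Primer C (21 nt, A=5 T=7 G=2 C=7): GC 9/21 = 42.9% ✓; length 21, outside 23–25 ✗ — fails.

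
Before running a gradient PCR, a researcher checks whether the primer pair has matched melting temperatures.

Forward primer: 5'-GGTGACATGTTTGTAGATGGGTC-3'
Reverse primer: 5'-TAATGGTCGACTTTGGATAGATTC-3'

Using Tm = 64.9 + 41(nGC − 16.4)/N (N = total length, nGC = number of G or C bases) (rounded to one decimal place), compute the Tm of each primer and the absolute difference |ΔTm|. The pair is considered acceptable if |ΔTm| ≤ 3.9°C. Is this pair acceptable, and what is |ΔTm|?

|ΔTm| = 3.0°C; the pair is acceptable.

Forward: G+C = 11, N = 23 → Tm = 64.9 + 41·(11 − 16.4)/23 = 55.3°C.
Reverse: G+C = 9, N = 24 → Tm = 64.9 + 41·(9 − 16.4)/24 = 52.3°C.
|ΔTm| = |55.3 − 52.3| = 3.0°C, ≤ 3.9°C.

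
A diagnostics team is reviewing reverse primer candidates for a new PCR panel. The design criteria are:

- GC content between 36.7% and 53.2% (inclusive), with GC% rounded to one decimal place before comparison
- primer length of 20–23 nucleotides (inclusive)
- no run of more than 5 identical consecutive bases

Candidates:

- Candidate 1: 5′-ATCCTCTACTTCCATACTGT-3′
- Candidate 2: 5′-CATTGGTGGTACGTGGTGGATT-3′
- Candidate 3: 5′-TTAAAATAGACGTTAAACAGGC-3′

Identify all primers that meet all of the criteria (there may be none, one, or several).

Candidate 1 and Candidate 2.

Candidate 1 (20 nt, A=4 T=8 G=1 C=7): GC 8/20 = 40.0% ✓; length 20 ✓; longest run = 2 ✓ — passes.
Candidate 2 (22 nt, A=3 T=8 G=9 C=2): GC 11/22 = 50.0% ✓; length 22 ✓; longest run = 2 ✓ — passes.
Candidate 3 (22 nt, A=10 T=5 G=4 C=3): GC 7/22 = 31.8%, outside 36.7–53.2% ✗; length 22 ✓; longest run = 4 ✓ — fails.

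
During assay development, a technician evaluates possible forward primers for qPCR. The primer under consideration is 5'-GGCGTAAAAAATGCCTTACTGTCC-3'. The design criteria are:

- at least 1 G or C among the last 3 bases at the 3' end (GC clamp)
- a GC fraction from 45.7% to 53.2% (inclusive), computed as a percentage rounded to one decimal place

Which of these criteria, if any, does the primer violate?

Meets all criteria.

Base counts: A=7, T=6, G=5, C=6 (length 24).
GC clamp: 3' end TCC has 2 G/C ✓
GC content: GC 11/24 = 45.8% ✓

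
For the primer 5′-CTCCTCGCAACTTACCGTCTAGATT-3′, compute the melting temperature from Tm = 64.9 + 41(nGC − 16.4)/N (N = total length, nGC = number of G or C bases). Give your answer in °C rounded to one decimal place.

Base counts: A=5, T=8, G=3, C=9; G+C = 12, N = 25.
Tm = 64.9 + 41·(12 − 16.4)/25 = 64.9 + -180.40/25 = 57.7°C.

57.7°C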